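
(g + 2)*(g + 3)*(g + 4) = g^3 + 9*g^2 + 26*g + 24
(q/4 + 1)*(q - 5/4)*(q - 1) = q^3/4 + 7*q^2/16 - 31*q/16 + 5/4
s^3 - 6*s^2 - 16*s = s*(s - 8)*(s + 2)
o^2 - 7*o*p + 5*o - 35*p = (o + 5)*(o - 7*p)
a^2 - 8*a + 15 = (a - 5)*(a - 3)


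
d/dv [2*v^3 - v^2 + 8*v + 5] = 6*v^2 - 2*v + 8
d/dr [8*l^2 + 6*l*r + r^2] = 6*l + 2*r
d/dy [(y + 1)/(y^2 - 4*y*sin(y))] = (4*y^2*cos(y) - y^2 + 4*y*cos(y) - 2*y + 4*sin(y))/(y^2*(y - 4*sin(y))^2)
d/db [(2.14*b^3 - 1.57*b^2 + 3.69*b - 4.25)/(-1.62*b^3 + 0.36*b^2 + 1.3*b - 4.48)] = (-1.773*b^4 + 17.5196*b^3 - 52.786*b^2 + 17.1272*b - 11.0062)/(2.6244*b^6 - 1.1664*b^5 - 4.0824*b^4 + 15.4512*b^3 - 1.5356*b^2 - 11.648*b + 20.0704)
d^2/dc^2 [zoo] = 0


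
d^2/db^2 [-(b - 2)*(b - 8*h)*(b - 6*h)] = -6*b + 28*h + 4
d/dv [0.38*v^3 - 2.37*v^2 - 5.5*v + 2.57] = 1.14*v^2 - 4.74*v - 5.5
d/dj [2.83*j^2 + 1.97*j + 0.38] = 5.66*j + 1.97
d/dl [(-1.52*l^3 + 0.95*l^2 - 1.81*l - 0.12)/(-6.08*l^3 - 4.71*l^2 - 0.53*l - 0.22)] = (12.9352*l^4 - 20.3984*l^3 - 10.2142*l^2 - 1.5484*l + 0.3346)/(36.9664*l^6 + 57.2736*l^5 + 28.6289*l^4 + 7.6678*l^3 + 2.3533*l^2 + 0.2332*l + 0.0484)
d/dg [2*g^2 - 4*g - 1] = 4*g - 4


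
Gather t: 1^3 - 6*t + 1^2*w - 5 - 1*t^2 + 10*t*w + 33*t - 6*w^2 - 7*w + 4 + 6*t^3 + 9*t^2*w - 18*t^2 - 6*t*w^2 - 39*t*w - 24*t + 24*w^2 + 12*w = 6*t^3 + t^2*(9*w - 19) + t*(-6*w^2 - 29*w + 3) + 18*w^2 + 6*w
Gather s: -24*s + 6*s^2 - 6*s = 6*s^2 - 30*s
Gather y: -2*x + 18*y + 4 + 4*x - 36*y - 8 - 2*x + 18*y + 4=0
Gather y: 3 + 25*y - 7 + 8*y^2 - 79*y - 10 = 8*y^2 - 54*y - 14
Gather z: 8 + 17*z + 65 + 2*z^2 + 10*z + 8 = 2*z^2 + 27*z + 81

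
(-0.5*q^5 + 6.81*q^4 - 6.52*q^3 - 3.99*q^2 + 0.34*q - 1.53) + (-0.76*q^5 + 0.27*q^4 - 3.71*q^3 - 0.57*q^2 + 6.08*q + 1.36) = -1.26*q^5 + 7.08*q^4 - 10.23*q^3 - 4.56*q^2 + 6.42*q - 0.17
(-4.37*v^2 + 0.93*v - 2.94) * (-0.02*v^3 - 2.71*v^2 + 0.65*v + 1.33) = 0.0874*v^5 + 11.8241*v^4 - 5.302*v^3 + 2.7598*v^2 - 0.6741*v - 3.9102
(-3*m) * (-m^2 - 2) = 3*m^3 + 6*m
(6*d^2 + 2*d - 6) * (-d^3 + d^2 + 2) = -6*d^5 + 4*d^4 + 8*d^3 + 6*d^2 + 4*d - 12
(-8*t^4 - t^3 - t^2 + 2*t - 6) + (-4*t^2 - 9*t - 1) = -8*t^4 - t^3 - 5*t^2 - 7*t - 7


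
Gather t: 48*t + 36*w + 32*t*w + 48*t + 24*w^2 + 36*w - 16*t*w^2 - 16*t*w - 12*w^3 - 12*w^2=t*(-16*w^2 + 16*w + 96) - 12*w^3 + 12*w^2 + 72*w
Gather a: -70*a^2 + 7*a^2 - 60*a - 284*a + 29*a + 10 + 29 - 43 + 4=-63*a^2 - 315*a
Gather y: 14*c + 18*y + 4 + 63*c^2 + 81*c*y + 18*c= 63*c^2 + 32*c + y*(81*c + 18) + 4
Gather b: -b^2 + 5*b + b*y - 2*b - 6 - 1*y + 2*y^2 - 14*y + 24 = -b^2 + b*(y + 3) + 2*y^2 - 15*y + 18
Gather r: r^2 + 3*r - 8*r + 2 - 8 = r^2 - 5*r - 6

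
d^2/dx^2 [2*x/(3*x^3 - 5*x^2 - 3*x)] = 4*(27*x^2 - 45*x + 34)/(27*x^6 - 135*x^5 + 144*x^4 + 145*x^3 - 144*x^2 - 135*x - 27)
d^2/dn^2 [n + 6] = 0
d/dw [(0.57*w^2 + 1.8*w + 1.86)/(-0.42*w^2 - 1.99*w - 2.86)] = (-0.378299999999999*w^2 - 1.698*w - 1.4466)/(0.1764*w^4 + 1.6716*w^3 + 6.3625*w^2 + 11.3828*w + 8.1796)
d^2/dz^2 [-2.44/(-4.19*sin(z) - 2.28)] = (-42.836884*sin(z)^2 + 23.309808*sin(z) + 85.673768)/(4.19*sin(z) + 2.28)^3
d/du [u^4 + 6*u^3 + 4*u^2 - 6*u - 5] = 4*u^3 + 18*u^2 + 8*u - 6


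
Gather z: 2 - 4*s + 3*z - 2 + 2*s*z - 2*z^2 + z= -4*s - 2*z^2 + z*(2*s + 4)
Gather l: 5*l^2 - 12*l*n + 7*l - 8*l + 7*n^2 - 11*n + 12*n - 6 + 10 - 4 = 5*l^2 + l*(-12*n - 1) + 7*n^2 + n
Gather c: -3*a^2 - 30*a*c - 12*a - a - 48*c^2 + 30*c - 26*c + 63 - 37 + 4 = -3*a^2 - 13*a - 48*c^2 + c*(4 - 30*a) + 30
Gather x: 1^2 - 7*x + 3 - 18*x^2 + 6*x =-18*x^2 - x + 4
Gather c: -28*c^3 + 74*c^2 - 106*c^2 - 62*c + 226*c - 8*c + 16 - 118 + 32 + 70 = -28*c^3 - 32*c^2 + 156*c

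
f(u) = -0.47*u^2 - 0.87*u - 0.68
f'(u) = -0.94*u - 0.87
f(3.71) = -10.38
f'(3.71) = -4.36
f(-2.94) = -2.18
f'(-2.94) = 1.89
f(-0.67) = -0.31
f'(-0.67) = -0.24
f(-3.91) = -4.46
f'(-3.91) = 2.81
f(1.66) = -3.42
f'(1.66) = -2.43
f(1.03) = -2.07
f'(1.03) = -1.84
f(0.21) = -0.88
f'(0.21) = -1.07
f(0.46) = -1.18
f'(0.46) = -1.30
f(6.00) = -22.82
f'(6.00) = -6.51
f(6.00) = -22.82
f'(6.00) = -6.51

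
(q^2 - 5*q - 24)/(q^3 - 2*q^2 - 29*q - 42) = (q - 8)/(q^2 - 5*q - 14)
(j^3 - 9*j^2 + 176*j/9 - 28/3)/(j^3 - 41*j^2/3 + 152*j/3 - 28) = (j - 7/3)/(j - 7)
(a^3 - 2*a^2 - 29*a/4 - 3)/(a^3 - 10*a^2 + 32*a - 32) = (a^2 + 2*a + 3/4)/(a^2 - 6*a + 8)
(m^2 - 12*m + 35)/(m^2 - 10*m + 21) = (m - 5)/(m - 3)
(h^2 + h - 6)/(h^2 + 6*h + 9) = (h - 2)/(h + 3)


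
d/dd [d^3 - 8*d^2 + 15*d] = 3*d^2 - 16*d + 15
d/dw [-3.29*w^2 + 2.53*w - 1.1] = 2.53 - 6.58*w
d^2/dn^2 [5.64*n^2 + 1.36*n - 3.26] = 11.2800000000000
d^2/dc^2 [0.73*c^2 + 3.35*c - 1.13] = 1.46000000000000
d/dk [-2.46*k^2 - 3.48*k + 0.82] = -4.92*k - 3.48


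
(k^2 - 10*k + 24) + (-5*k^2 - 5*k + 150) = -4*k^2 - 15*k + 174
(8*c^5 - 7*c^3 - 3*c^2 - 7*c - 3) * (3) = 24*c^5 - 21*c^3 - 9*c^2 - 21*c - 9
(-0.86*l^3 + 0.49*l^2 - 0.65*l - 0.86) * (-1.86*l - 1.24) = 1.5996*l^4 + 0.155*l^3 + 0.6014*l^2 + 2.4056*l + 1.0664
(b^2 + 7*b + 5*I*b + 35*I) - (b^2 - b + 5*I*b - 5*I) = 8*b + 40*I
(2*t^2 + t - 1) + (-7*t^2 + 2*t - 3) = -5*t^2 + 3*t - 4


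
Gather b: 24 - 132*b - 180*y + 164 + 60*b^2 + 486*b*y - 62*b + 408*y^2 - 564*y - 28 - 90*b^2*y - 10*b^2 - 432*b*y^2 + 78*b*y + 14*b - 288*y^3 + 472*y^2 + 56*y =b^2*(50 - 90*y) + b*(-432*y^2 + 564*y - 180) - 288*y^3 + 880*y^2 - 688*y + 160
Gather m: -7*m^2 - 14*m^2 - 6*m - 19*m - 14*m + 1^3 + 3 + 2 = -21*m^2 - 39*m + 6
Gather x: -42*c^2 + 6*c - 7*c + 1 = -42*c^2 - c + 1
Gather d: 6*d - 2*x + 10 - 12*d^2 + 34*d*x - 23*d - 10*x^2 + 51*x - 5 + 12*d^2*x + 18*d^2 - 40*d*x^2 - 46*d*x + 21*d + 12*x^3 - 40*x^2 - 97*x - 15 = d^2*(12*x + 6) + d*(-40*x^2 - 12*x + 4) + 12*x^3 - 50*x^2 - 48*x - 10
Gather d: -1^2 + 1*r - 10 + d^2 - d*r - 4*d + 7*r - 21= d^2 + d*(-r - 4) + 8*r - 32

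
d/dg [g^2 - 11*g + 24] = 2*g - 11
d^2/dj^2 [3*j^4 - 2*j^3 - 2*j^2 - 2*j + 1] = 36*j^2 - 12*j - 4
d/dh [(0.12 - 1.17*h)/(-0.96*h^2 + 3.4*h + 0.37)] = (-1.1232*h^2 + 0.2304*h - 0.8409)/(0.9216*h^4 - 6.528*h^3 + 10.8496*h^2 + 2.516*h + 0.1369)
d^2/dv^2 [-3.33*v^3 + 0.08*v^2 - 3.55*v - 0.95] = 0.16 - 19.98*v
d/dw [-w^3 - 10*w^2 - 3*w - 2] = -3*w^2 - 20*w - 3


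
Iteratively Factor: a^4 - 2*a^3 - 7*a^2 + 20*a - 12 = (a - 1)*(a^3 - a^2 - 8*a + 12) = (a - 2)*(a - 1)*(a^2 + a - 6) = (a - 2)*(a - 1)*(a + 3)*(a - 2)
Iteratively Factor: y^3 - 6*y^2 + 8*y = (y - 4)*(y^2 - 2*y) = y*(y - 4)*(y - 2)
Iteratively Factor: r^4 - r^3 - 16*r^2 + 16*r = (r + 4)*(r^3 - 5*r^2 + 4*r) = (r - 1)*(r + 4)*(r^2 - 4*r) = r*(r - 1)*(r + 4)*(r - 4)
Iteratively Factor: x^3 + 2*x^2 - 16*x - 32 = (x + 4)*(x^2 - 2*x - 8) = (x + 2)*(x + 4)*(x - 4)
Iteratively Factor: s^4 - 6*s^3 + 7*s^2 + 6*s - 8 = (s - 2)*(s^3 - 4*s^2 - s + 4) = (s - 2)*(s - 1)*(s^2 - 3*s - 4) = (s - 2)*(s - 1)*(s + 1)*(s - 4)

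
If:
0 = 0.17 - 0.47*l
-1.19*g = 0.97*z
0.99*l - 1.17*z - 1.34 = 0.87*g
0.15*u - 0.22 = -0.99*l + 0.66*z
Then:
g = 1.74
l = 0.36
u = -10.30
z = -2.13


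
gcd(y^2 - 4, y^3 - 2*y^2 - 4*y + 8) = y^2 - 4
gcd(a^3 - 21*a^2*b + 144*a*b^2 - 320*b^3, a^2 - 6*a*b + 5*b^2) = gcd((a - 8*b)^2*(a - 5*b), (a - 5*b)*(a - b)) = a - 5*b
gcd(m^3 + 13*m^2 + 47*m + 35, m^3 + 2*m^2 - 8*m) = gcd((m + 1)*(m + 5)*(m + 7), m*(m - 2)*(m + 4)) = 1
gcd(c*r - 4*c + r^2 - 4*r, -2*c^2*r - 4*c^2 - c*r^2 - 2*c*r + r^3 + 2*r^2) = c + r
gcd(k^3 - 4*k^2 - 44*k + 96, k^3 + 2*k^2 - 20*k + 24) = k^2 + 4*k - 12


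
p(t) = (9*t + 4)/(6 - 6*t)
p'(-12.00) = 0.01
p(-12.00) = -1.33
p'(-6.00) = 0.04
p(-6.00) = -1.19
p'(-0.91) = 0.59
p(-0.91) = -0.37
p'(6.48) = 0.07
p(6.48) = -1.90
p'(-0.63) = 0.82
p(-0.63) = -0.17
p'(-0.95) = 0.57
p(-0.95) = -0.39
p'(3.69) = 0.30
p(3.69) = -2.31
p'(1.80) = 3.39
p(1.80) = -4.21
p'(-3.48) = 0.11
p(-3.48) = -1.02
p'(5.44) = 0.11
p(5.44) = -1.99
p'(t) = 9/(6 - 6*t) + 6*(9*t + 4)/(6 - 6*t)^2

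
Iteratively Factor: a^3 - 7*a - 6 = (a + 1)*(a^2 - a - 6) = (a - 3)*(a + 1)*(a + 2)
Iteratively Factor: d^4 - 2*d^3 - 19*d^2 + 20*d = (d - 5)*(d^3 + 3*d^2 - 4*d) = d*(d - 5)*(d^2 + 3*d - 4) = d*(d - 5)*(d - 1)*(d + 4)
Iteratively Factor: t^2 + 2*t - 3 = (t + 3)*(t - 1)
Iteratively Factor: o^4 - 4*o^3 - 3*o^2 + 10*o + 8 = (o - 4)*(o^3 - 3*o - 2) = (o - 4)*(o + 1)*(o^2 - o - 2) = (o - 4)*(o - 2)*(o + 1)*(o + 1)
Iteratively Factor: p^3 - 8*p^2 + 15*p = (p - 3)*(p^2 - 5*p) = p*(p - 3)*(p - 5)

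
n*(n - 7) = n^2 - 7*n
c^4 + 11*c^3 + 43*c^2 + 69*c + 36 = (c + 1)*(c + 3)^2*(c + 4)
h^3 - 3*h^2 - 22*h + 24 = (h - 6)*(h - 1)*(h + 4)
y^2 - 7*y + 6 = (y - 6)*(y - 1)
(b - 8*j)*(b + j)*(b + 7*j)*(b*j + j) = b^4*j + b^3*j - 57*b^2*j^3 - 56*b*j^4 - 57*b*j^3 - 56*j^4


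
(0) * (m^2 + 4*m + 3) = 0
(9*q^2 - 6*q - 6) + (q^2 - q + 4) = 10*q^2 - 7*q - 2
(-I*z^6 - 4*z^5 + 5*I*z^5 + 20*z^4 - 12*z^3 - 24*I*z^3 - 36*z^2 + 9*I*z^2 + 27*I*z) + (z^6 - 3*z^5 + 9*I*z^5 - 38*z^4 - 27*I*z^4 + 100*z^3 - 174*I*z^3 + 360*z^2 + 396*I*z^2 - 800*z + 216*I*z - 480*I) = z^6 - I*z^6 - 7*z^5 + 14*I*z^5 - 18*z^4 - 27*I*z^4 + 88*z^3 - 198*I*z^3 + 324*z^2 + 405*I*z^2 - 800*z + 243*I*z - 480*I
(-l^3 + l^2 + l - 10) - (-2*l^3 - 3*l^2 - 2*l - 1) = l^3 + 4*l^2 + 3*l - 9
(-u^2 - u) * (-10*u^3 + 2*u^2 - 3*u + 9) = 10*u^5 + 8*u^4 + u^3 - 6*u^2 - 9*u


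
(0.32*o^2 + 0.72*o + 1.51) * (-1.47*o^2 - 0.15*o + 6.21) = -0.4704*o^4 - 1.1064*o^3 - 0.3405*o^2 + 4.2447*o + 9.3771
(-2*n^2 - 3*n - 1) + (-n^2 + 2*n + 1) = -3*n^2 - n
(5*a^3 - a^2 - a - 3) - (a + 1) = 5*a^3 - a^2 - 2*a - 4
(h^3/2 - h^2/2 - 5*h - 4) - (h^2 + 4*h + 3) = h^3/2 - 3*h^2/2 - 9*h - 7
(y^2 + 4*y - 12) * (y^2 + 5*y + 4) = y^4 + 9*y^3 + 12*y^2 - 44*y - 48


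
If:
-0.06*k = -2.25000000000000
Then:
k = 37.50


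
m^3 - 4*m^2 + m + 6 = (m - 3)*(m - 2)*(m + 1)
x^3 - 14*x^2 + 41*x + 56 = (x - 8)*(x - 7)*(x + 1)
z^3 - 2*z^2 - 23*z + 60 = (z - 4)*(z - 3)*(z + 5)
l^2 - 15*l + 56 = (l - 8)*(l - 7)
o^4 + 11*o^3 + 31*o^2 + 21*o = o*(o + 1)*(o + 3)*(o + 7)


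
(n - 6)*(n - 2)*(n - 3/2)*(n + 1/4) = n^4 - 37*n^3/4 + 173*n^2/8 - 12*n - 9/2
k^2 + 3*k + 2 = (k + 1)*(k + 2)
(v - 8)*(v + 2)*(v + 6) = v^3 - 52*v - 96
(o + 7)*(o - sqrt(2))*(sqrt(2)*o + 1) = sqrt(2)*o^3 - o^2 + 7*sqrt(2)*o^2 - 7*o - sqrt(2)*o - 7*sqrt(2)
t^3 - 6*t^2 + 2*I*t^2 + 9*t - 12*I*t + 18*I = (t - 3)^2*(t + 2*I)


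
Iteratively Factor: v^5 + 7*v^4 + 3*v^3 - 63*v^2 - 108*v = (v + 4)*(v^4 + 3*v^3 - 9*v^2 - 27*v) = v*(v + 4)*(v^3 + 3*v^2 - 9*v - 27) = v*(v - 3)*(v + 4)*(v^2 + 6*v + 9) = v*(v - 3)*(v + 3)*(v + 4)*(v + 3)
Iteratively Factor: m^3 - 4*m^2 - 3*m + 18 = (m - 3)*(m^2 - m - 6) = (m - 3)^2*(m + 2)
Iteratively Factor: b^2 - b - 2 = (b - 2)*(b + 1)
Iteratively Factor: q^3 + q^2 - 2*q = (q + 2)*(q^2 - q) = (q - 1)*(q + 2)*(q)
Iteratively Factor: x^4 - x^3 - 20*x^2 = (x)*(x^3 - x^2 - 20*x) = x^2*(x^2 - x - 20) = x^2*(x + 4)*(x - 5)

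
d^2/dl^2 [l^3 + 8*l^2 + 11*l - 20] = 6*l + 16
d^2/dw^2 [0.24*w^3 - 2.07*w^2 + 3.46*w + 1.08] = 1.44*w - 4.14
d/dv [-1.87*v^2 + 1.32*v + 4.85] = 1.32 - 3.74*v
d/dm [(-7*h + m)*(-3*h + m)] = -10*h + 2*m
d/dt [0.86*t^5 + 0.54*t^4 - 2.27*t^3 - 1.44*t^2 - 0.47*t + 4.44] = 4.3*t^4 + 2.16*t^3 - 6.81*t^2 - 2.88*t - 0.47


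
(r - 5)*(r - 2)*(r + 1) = r^3 - 6*r^2 + 3*r + 10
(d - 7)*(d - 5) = d^2 - 12*d + 35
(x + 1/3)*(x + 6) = x^2 + 19*x/3 + 2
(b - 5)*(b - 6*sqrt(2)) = b^2 - 6*sqrt(2)*b - 5*b + 30*sqrt(2)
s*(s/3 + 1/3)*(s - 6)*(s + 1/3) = s^4/3 - 14*s^3/9 - 23*s^2/9 - 2*s/3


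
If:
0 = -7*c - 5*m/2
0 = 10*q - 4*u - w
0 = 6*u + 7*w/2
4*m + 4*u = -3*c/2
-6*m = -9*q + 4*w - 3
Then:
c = -175/2241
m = 490/2241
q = -97/2241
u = -3395/17928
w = 485/1494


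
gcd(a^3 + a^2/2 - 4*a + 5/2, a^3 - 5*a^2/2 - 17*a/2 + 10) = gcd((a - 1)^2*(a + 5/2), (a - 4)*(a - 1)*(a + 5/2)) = a^2 + 3*a/2 - 5/2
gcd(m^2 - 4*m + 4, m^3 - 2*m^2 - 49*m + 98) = m - 2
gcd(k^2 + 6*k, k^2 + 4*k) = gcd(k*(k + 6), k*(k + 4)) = k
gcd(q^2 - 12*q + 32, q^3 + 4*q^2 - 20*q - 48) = q - 4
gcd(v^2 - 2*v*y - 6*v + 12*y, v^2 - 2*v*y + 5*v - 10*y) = -v + 2*y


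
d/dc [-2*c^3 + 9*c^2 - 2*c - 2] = -6*c^2 + 18*c - 2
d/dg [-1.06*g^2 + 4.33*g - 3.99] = 4.33 - 2.12*g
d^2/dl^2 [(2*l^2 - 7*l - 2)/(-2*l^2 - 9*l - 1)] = 2*(64*l^3 + 36*l^2 + 66*l + 93)/(8*l^6 + 108*l^5 + 498*l^4 + 837*l^3 + 249*l^2 + 27*l + 1)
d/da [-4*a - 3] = -4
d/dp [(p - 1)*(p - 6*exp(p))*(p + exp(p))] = (p - 1)*(p - 6*exp(p))*(exp(p) + 1) - (p - 1)*(p + exp(p))*(6*exp(p) - 1) + (p - 6*exp(p))*(p + exp(p))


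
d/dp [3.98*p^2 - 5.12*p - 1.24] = 7.96*p - 5.12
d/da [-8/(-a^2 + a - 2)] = 8*(1 - 2*a)/(a^2 - a + 2)^2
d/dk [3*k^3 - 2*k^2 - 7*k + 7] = 9*k^2 - 4*k - 7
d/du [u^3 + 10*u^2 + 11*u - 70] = 3*u^2 + 20*u + 11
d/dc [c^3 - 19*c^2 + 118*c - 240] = 3*c^2 - 38*c + 118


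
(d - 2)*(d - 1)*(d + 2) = d^3 - d^2 - 4*d + 4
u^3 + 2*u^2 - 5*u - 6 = (u - 2)*(u + 1)*(u + 3)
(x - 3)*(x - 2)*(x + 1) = x^3 - 4*x^2 + x + 6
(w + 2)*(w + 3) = w^2 + 5*w + 6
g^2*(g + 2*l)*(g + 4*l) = g^4 + 6*g^3*l + 8*g^2*l^2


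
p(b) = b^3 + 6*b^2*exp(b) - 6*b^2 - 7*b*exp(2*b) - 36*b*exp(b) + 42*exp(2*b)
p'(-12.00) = 576.01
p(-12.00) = -2591.99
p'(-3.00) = 67.78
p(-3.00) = -72.78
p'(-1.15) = 26.95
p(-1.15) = 11.18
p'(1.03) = 329.57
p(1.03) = 181.66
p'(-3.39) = 79.15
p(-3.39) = -101.40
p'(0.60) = 133.74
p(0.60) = 88.13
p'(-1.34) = 29.85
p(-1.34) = 5.80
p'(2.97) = 12388.64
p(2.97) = 6979.23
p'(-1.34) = 29.85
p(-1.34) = 5.80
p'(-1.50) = 32.64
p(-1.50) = 0.80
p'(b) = 6*b^2*exp(b) + 3*b^2 - 14*b*exp(2*b) - 24*b*exp(b) - 12*b + 77*exp(2*b) - 36*exp(b)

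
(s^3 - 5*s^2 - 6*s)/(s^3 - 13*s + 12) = s*(s^2 - 5*s - 6)/(s^3 - 13*s + 12)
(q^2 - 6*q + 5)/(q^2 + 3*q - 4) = (q - 5)/(q + 4)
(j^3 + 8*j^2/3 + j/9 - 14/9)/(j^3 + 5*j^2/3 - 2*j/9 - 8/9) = (3*j + 7)/(3*j + 4)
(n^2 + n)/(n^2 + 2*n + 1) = n/(n + 1)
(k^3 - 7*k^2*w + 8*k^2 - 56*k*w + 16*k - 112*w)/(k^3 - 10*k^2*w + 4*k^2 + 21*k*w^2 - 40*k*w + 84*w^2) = (-k - 4)/(-k + 3*w)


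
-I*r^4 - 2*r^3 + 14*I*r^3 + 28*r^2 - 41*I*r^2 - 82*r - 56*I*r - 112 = (r - 8)*(r - 7)*(r - 2*I)*(-I*r - I)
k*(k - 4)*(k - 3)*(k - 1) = k^4 - 8*k^3 + 19*k^2 - 12*k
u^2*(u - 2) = u^3 - 2*u^2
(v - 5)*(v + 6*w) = v^2 + 6*v*w - 5*v - 30*w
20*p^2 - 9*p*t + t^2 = (-5*p + t)*(-4*p + t)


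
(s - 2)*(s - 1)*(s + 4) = s^3 + s^2 - 10*s + 8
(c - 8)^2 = c^2 - 16*c + 64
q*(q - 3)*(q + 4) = q^3 + q^2 - 12*q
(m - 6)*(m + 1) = m^2 - 5*m - 6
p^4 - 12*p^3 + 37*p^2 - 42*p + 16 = (p - 8)*(p - 2)*(p - 1)^2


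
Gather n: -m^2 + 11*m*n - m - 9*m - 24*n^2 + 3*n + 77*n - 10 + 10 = -m^2 - 10*m - 24*n^2 + n*(11*m + 80)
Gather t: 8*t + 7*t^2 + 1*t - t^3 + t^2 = -t^3 + 8*t^2 + 9*t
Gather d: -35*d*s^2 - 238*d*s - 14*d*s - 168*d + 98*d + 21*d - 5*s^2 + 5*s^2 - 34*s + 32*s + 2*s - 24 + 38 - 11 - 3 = d*(-35*s^2 - 252*s - 49)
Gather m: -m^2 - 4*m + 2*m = -m^2 - 2*m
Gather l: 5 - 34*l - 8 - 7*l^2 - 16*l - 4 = -7*l^2 - 50*l - 7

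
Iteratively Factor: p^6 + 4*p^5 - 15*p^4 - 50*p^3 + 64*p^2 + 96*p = (p)*(p^5 + 4*p^4 - 15*p^3 - 50*p^2 + 64*p + 96) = p*(p + 4)*(p^4 - 15*p^2 + 10*p + 24) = p*(p + 1)*(p + 4)*(p^3 - p^2 - 14*p + 24) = p*(p - 3)*(p + 1)*(p + 4)*(p^2 + 2*p - 8) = p*(p - 3)*(p - 2)*(p + 1)*(p + 4)*(p + 4)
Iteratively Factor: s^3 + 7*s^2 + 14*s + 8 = (s + 2)*(s^2 + 5*s + 4) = (s + 2)*(s + 4)*(s + 1)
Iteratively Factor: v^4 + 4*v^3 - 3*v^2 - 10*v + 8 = (v + 4)*(v^3 - 3*v + 2) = (v - 1)*(v + 4)*(v^2 + v - 2) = (v - 1)*(v + 2)*(v + 4)*(v - 1)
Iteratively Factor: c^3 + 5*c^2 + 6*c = (c)*(c^2 + 5*c + 6) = c*(c + 2)*(c + 3)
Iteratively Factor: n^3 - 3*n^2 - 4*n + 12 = (n - 2)*(n^2 - n - 6) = (n - 2)*(n + 2)*(n - 3)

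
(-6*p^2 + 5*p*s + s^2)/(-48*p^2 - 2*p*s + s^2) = (p - s)/(8*p - s)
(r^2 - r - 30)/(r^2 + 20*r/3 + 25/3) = 3*(r - 6)/(3*r + 5)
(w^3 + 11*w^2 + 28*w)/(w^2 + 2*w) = (w^2 + 11*w + 28)/(w + 2)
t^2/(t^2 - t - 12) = t^2/(t^2 - t - 12)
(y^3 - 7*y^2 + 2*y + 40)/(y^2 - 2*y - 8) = y - 5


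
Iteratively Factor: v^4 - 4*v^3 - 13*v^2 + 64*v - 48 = (v + 4)*(v^3 - 8*v^2 + 19*v - 12) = (v - 3)*(v + 4)*(v^2 - 5*v + 4) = (v - 4)*(v - 3)*(v + 4)*(v - 1)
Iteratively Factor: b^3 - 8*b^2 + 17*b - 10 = (b - 1)*(b^2 - 7*b + 10) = (b - 5)*(b - 1)*(b - 2)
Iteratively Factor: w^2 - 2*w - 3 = (w - 3)*(w + 1)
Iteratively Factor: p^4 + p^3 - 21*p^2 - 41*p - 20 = (p + 1)*(p^3 - 21*p - 20) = (p - 5)*(p + 1)*(p^2 + 5*p + 4) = (p - 5)*(p + 1)*(p + 4)*(p + 1)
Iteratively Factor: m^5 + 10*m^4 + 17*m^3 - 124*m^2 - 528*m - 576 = (m + 3)*(m^4 + 7*m^3 - 4*m^2 - 112*m - 192) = (m - 4)*(m + 3)*(m^3 + 11*m^2 + 40*m + 48) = (m - 4)*(m + 3)*(m + 4)*(m^2 + 7*m + 12) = (m - 4)*(m + 3)^2*(m + 4)*(m + 4)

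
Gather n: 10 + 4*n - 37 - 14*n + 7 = -10*n - 20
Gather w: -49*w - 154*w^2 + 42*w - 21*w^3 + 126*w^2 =-21*w^3 - 28*w^2 - 7*w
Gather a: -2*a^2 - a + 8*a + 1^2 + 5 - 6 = -2*a^2 + 7*a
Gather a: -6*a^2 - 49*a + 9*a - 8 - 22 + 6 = -6*a^2 - 40*a - 24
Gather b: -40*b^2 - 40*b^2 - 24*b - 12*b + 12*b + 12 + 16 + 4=-80*b^2 - 24*b + 32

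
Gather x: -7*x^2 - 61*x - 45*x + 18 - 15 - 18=-7*x^2 - 106*x - 15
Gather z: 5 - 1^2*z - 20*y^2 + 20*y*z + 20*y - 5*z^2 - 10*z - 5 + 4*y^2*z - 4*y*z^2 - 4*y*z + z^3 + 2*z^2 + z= -20*y^2 + 20*y + z^3 + z^2*(-4*y - 3) + z*(4*y^2 + 16*y - 10)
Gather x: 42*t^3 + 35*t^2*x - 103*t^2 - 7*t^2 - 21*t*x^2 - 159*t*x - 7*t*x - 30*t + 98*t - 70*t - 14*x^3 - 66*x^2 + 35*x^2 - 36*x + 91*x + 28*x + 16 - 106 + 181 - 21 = 42*t^3 - 110*t^2 - 2*t - 14*x^3 + x^2*(-21*t - 31) + x*(35*t^2 - 166*t + 83) + 70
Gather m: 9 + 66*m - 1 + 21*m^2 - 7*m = 21*m^2 + 59*m + 8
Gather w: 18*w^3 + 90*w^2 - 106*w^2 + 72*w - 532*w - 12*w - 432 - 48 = 18*w^3 - 16*w^2 - 472*w - 480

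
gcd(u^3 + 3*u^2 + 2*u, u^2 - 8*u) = u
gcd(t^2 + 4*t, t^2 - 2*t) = t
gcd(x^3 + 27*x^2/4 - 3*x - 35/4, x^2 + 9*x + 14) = x + 7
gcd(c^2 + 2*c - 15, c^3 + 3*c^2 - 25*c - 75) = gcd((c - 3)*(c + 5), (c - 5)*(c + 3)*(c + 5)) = c + 5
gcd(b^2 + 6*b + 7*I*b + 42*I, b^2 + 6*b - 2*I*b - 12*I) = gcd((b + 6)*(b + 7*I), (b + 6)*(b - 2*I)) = b + 6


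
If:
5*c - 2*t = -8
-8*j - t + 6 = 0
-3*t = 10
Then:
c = -44/15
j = 7/6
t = -10/3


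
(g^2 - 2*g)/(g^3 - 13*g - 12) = g*(2 - g)/(-g^3 + 13*g + 12)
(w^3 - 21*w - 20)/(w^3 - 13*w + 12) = (w^3 - 21*w - 20)/(w^3 - 13*w + 12)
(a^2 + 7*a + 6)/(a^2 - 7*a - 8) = (a + 6)/(a - 8)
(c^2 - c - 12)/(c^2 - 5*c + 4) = (c + 3)/(c - 1)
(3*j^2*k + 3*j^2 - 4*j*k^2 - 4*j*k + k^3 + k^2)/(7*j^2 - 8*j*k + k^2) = (3*j*k + 3*j - k^2 - k)/(7*j - k)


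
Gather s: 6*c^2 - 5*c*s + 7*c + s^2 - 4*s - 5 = 6*c^2 + 7*c + s^2 + s*(-5*c - 4) - 5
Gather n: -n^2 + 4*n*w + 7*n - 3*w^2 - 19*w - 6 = -n^2 + n*(4*w + 7) - 3*w^2 - 19*w - 6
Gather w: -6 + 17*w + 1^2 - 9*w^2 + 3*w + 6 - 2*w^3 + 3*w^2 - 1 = -2*w^3 - 6*w^2 + 20*w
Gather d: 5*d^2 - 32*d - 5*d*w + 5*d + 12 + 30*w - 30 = 5*d^2 + d*(-5*w - 27) + 30*w - 18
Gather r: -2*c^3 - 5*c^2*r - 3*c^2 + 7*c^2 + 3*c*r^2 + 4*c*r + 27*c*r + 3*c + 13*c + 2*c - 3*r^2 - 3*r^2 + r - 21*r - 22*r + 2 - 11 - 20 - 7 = -2*c^3 + 4*c^2 + 18*c + r^2*(3*c - 6) + r*(-5*c^2 + 31*c - 42) - 36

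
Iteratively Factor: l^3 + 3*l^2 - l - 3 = (l - 1)*(l^2 + 4*l + 3) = (l - 1)*(l + 3)*(l + 1)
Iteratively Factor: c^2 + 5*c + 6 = (c + 2)*(c + 3)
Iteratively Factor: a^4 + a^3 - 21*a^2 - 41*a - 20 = (a + 1)*(a^3 - 21*a - 20) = (a - 5)*(a + 1)*(a^2 + 5*a + 4) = (a - 5)*(a + 1)*(a + 4)*(a + 1)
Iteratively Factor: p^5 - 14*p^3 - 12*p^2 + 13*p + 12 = (p - 1)*(p^4 + p^3 - 13*p^2 - 25*p - 12) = (p - 1)*(p + 3)*(p^3 - 2*p^2 - 7*p - 4) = (p - 1)*(p + 1)*(p + 3)*(p^2 - 3*p - 4) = (p - 4)*(p - 1)*(p + 1)*(p + 3)*(p + 1)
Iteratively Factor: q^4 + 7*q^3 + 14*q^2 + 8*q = (q + 1)*(q^3 + 6*q^2 + 8*q) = (q + 1)*(q + 2)*(q^2 + 4*q) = (q + 1)*(q + 2)*(q + 4)*(q)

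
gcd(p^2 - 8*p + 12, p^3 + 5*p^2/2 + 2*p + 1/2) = 1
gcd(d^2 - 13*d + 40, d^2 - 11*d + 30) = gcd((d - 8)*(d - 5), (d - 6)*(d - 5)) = d - 5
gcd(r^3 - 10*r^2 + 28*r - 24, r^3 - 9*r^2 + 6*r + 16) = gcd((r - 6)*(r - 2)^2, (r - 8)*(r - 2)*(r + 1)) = r - 2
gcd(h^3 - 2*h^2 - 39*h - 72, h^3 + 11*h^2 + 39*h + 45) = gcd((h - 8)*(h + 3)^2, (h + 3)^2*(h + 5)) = h^2 + 6*h + 9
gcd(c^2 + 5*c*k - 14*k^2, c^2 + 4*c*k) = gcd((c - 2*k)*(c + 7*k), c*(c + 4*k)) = 1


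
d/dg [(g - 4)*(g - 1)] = 2*g - 5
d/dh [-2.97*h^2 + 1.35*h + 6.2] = 1.35 - 5.94*h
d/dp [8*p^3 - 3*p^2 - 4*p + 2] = 24*p^2 - 6*p - 4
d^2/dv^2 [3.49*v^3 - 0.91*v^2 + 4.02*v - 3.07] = 20.94*v - 1.82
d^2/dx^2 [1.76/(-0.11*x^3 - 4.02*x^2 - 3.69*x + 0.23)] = ((1.1616*x + 14.1504)*(0.11*x^3 + 4.02*x^2 + 3.69*x - 0.23) - 1.76*(0.33*x^2 + 8.04*x + 3.69)*(0.66*x^2 + 16.08*x + 7.38))/(0.11*x^3 + 4.02*x^2 + 3.69*x - 0.23)^3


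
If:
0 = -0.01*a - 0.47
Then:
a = -47.00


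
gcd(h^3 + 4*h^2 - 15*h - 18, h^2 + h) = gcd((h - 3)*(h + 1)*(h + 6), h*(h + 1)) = h + 1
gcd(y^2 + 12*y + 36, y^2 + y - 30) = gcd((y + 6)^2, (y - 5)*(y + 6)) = y + 6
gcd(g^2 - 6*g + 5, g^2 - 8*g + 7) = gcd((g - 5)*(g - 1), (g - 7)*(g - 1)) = g - 1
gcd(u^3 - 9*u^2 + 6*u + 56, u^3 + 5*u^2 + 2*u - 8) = u + 2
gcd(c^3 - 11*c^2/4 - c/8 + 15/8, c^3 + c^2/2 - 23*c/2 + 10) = c^2 - 7*c/2 + 5/2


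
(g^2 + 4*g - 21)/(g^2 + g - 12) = (g + 7)/(g + 4)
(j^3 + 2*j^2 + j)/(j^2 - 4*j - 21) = j*(j^2 + 2*j + 1)/(j^2 - 4*j - 21)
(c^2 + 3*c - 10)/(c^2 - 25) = (c - 2)/(c - 5)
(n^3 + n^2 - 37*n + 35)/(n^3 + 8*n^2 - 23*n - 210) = (n - 1)/(n + 6)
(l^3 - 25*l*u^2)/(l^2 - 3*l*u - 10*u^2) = l*(l + 5*u)/(l + 2*u)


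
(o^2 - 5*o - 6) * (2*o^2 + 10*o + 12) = 2*o^4 - 50*o^2 - 120*o - 72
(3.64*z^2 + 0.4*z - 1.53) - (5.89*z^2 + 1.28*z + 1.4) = -2.25*z^2 - 0.88*z - 2.93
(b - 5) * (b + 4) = b^2 - b - 20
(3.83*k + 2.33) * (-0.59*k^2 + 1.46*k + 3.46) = -2.2597*k^3 + 4.2171*k^2 + 16.6536*k + 8.0618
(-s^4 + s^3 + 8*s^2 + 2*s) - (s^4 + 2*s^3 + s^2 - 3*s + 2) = -2*s^4 - s^3 + 7*s^2 + 5*s - 2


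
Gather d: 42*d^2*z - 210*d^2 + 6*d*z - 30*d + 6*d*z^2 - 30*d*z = d^2*(42*z - 210) + d*(6*z^2 - 24*z - 30)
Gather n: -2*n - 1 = -2*n - 1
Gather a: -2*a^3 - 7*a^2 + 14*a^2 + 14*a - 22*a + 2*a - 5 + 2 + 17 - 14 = -2*a^3 + 7*a^2 - 6*a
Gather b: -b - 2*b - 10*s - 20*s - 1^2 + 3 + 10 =-3*b - 30*s + 12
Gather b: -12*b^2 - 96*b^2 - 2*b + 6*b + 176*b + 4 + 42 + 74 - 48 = -108*b^2 + 180*b + 72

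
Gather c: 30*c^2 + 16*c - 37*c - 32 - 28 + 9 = 30*c^2 - 21*c - 51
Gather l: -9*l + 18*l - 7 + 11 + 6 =9*l + 10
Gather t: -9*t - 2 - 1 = -9*t - 3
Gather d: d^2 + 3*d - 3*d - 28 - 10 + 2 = d^2 - 36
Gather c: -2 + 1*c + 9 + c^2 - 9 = c^2 + c - 2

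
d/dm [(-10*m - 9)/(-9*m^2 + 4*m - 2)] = 2*(-45*m^2 - 81*m + 28)/(81*m^4 - 72*m^3 + 52*m^2 - 16*m + 4)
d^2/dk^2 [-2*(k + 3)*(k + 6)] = -4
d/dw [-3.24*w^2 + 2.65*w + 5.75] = 2.65 - 6.48*w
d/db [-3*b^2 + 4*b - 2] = 4 - 6*b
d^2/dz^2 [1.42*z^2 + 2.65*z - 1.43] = 2.84000000000000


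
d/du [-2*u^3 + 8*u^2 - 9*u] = -6*u^2 + 16*u - 9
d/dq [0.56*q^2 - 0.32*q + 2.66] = 1.12*q - 0.32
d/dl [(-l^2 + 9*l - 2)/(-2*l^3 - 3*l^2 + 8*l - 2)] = (-2*l^4 + 36*l^3 + 7*l^2 - 8*l - 2)/(4*l^6 + 12*l^5 - 23*l^4 - 40*l^3 + 76*l^2 - 32*l + 4)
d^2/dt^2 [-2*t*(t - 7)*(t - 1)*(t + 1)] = -24*t^2 + 84*t + 4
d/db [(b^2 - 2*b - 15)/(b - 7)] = (b^2 - 14*b + 29)/(b^2 - 14*b + 49)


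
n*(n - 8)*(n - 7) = n^3 - 15*n^2 + 56*n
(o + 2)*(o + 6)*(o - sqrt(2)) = o^3 - sqrt(2)*o^2 + 8*o^2 - 8*sqrt(2)*o + 12*o - 12*sqrt(2)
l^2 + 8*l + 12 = (l + 2)*(l + 6)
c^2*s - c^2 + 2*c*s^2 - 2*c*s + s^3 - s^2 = (c + s)^2*(s - 1)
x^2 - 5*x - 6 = (x - 6)*(x + 1)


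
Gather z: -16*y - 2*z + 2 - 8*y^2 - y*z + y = -8*y^2 - 15*y + z*(-y - 2) + 2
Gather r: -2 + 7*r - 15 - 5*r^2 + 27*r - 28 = -5*r^2 + 34*r - 45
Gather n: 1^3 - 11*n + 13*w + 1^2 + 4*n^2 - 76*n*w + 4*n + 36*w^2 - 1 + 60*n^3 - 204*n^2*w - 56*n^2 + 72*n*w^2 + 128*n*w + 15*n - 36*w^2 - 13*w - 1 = 60*n^3 + n^2*(-204*w - 52) + n*(72*w^2 + 52*w + 8)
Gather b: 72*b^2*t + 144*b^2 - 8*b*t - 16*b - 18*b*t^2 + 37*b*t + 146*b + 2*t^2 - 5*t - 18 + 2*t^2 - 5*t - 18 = b^2*(72*t + 144) + b*(-18*t^2 + 29*t + 130) + 4*t^2 - 10*t - 36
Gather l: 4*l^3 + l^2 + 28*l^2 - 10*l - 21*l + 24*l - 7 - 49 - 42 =4*l^3 + 29*l^2 - 7*l - 98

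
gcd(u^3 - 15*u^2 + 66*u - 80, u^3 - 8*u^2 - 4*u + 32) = u^2 - 10*u + 16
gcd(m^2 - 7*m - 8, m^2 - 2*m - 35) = 1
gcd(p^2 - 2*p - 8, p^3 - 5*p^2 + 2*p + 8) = p - 4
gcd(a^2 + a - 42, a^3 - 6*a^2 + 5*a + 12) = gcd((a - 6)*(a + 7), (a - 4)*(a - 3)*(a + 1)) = 1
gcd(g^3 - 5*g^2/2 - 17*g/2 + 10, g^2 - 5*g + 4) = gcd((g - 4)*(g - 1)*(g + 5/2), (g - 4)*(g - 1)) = g^2 - 5*g + 4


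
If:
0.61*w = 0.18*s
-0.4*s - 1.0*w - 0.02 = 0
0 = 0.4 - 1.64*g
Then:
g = 0.24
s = -0.03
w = -0.01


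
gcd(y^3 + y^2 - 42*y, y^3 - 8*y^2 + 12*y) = y^2 - 6*y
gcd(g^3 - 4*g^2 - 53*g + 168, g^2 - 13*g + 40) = g - 8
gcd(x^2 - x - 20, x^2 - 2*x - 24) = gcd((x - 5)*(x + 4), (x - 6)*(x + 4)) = x + 4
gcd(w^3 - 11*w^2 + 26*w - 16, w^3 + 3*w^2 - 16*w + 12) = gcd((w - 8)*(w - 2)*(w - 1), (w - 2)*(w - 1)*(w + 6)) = w^2 - 3*w + 2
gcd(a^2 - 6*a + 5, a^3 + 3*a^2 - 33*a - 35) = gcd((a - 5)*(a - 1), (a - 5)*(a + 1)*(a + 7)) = a - 5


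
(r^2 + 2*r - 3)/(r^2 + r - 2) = (r + 3)/(r + 2)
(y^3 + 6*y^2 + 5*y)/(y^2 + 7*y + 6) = y*(y + 5)/(y + 6)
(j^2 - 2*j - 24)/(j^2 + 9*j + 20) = (j - 6)/(j + 5)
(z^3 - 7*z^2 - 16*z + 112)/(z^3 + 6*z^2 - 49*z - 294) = (z^2 - 16)/(z^2 + 13*z + 42)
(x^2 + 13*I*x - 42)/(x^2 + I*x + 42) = (x + 6*I)/(x - 6*I)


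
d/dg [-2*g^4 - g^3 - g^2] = g*(-8*g^2 - 3*g - 2)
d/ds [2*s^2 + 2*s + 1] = 4*s + 2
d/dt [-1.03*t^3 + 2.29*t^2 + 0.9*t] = -3.09*t^2 + 4.58*t + 0.9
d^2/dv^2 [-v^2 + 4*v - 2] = -2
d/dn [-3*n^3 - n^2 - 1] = n*(-9*n - 2)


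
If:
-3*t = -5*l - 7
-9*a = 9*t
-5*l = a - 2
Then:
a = -9/2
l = 13/10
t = 9/2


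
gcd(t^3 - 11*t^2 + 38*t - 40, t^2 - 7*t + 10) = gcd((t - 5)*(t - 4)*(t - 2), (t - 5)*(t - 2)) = t^2 - 7*t + 10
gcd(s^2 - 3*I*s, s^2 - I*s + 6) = s - 3*I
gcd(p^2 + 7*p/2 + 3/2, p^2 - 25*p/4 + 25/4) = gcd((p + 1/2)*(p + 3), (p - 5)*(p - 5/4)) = 1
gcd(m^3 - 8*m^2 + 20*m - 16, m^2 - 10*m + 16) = m - 2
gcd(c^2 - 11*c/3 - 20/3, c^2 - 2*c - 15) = c - 5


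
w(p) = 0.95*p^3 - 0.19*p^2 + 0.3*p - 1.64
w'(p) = 2.85*p^2 - 0.38*p + 0.3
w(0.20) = -1.58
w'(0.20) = 0.34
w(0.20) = -1.58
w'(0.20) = 0.34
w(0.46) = -1.45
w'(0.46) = 0.73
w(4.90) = 107.03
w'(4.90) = 66.87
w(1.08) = -0.34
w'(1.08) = 3.21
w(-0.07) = -1.66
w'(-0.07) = 0.34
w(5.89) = 187.66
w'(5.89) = 96.93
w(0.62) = -1.30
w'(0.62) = 1.16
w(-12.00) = -1674.20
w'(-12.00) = 415.26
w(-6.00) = -215.48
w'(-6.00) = 105.18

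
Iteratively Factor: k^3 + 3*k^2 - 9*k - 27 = (k - 3)*(k^2 + 6*k + 9) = (k - 3)*(k + 3)*(k + 3)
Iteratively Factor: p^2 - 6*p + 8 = (p - 4)*(p - 2)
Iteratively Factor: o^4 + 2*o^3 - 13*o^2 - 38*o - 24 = (o + 1)*(o^3 + o^2 - 14*o - 24) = (o + 1)*(o + 2)*(o^2 - o - 12) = (o - 4)*(o + 1)*(o + 2)*(o + 3)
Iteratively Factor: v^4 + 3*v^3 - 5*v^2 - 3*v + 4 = (v - 1)*(v^3 + 4*v^2 - v - 4) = (v - 1)^2*(v^2 + 5*v + 4) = (v - 1)^2*(v + 4)*(v + 1)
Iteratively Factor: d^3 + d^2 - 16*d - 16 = (d - 4)*(d^2 + 5*d + 4) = (d - 4)*(d + 4)*(d + 1)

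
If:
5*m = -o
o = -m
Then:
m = 0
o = 0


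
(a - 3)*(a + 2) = a^2 - a - 6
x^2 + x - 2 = (x - 1)*(x + 2)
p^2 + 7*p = p*(p + 7)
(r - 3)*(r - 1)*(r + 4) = r^3 - 13*r + 12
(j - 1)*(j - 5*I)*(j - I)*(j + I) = j^4 - j^3 - 5*I*j^3 + j^2 + 5*I*j^2 - j - 5*I*j + 5*I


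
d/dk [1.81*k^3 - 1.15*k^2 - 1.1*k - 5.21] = 5.43*k^2 - 2.3*k - 1.1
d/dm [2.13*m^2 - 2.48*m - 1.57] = 4.26*m - 2.48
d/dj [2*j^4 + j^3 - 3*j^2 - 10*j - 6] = 8*j^3 + 3*j^2 - 6*j - 10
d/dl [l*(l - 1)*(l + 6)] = 3*l^2 + 10*l - 6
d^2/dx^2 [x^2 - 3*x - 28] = 2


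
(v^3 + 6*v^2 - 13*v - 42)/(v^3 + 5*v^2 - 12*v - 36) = (v + 7)/(v + 6)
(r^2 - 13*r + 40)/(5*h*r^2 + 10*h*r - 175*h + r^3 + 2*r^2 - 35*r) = (r - 8)/(5*h*r + 35*h + r^2 + 7*r)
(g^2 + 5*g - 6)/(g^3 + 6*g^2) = (g - 1)/g^2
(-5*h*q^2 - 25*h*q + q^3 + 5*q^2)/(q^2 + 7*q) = (-5*h*q - 25*h + q^2 + 5*q)/(q + 7)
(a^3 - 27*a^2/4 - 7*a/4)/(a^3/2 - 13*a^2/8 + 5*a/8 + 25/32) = 8*a*(4*a^2 - 27*a - 7)/(16*a^3 - 52*a^2 + 20*a + 25)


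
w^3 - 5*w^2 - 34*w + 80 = (w - 8)*(w - 2)*(w + 5)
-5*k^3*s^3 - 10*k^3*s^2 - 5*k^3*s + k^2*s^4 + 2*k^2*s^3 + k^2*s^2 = s*(-5*k + s)*(k*s + k)^2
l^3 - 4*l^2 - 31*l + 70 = (l - 7)*(l - 2)*(l + 5)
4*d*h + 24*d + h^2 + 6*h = (4*d + h)*(h + 6)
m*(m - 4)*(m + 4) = m^3 - 16*m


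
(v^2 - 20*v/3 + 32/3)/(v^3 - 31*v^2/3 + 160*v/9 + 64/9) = 3*(v - 4)/(3*v^2 - 23*v - 8)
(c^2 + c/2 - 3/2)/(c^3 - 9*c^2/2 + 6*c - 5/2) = (2*c + 3)/(2*c^2 - 7*c + 5)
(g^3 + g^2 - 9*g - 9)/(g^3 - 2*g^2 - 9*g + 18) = (g + 1)/(g - 2)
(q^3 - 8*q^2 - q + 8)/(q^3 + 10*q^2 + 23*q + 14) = (q^2 - 9*q + 8)/(q^2 + 9*q + 14)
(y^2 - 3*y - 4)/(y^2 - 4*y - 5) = (y - 4)/(y - 5)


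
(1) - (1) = 0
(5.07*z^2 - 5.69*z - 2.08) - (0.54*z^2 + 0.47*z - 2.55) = 4.53*z^2 - 6.16*z + 0.47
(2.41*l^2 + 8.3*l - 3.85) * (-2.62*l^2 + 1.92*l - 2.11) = -6.3142*l^4 - 17.1188*l^3 + 20.9379*l^2 - 24.905*l + 8.1235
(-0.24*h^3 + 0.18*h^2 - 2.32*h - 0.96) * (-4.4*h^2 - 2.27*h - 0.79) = 1.056*h^5 - 0.2472*h^4 + 9.989*h^3 + 9.3482*h^2 + 4.012*h + 0.7584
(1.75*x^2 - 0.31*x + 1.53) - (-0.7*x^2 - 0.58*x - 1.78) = 2.45*x^2 + 0.27*x + 3.31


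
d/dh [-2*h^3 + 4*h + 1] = 4 - 6*h^2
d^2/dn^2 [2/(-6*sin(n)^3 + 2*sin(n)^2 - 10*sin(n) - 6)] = (81*sin(n)^6 - 33*sin(n)^5 - 74*sin(n)^4 - 48*sin(n)^3 - 59*sin(n)^2 + 69*sin(n) - 56)/(3*sin(n)^3 - sin(n)^2 + 5*sin(n) + 3)^3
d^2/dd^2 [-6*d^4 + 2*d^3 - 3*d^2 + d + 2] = -72*d^2 + 12*d - 6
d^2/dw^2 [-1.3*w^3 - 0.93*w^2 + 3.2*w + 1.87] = -7.8*w - 1.86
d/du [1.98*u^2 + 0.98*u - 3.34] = 3.96*u + 0.98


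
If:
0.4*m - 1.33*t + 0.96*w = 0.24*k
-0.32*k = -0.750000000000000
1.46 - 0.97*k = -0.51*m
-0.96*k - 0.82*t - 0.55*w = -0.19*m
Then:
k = 2.34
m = 1.59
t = -1.20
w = -1.75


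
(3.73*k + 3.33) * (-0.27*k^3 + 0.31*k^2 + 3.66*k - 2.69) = -1.0071*k^4 + 0.2572*k^3 + 14.6841*k^2 + 2.1541*k - 8.9577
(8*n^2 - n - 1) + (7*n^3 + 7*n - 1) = 7*n^3 + 8*n^2 + 6*n - 2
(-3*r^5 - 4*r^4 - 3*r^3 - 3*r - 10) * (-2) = 6*r^5 + 8*r^4 + 6*r^3 + 6*r + 20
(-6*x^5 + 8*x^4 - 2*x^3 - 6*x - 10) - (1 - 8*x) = -6*x^5 + 8*x^4 - 2*x^3 + 2*x - 11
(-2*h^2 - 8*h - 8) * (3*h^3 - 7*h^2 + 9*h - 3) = -6*h^5 - 10*h^4 + 14*h^3 - 10*h^2 - 48*h + 24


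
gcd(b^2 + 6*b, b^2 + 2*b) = b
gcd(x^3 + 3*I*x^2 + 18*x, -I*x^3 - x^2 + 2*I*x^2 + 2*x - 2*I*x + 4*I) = 1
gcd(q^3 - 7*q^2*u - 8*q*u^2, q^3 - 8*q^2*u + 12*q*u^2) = q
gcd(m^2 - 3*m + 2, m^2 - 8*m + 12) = m - 2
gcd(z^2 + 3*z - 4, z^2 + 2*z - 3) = z - 1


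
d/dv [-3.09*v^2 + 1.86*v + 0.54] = 1.86 - 6.18*v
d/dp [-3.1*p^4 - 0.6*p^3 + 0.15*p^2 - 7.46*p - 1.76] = -12.4*p^3 - 1.8*p^2 + 0.3*p - 7.46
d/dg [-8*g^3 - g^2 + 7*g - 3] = -24*g^2 - 2*g + 7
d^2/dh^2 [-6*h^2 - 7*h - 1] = -12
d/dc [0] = 0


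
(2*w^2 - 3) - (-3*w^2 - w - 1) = 5*w^2 + w - 2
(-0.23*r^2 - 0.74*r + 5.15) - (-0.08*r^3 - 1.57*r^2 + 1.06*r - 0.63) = 0.08*r^3 + 1.34*r^2 - 1.8*r + 5.78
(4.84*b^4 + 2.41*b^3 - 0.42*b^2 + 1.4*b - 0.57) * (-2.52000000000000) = -12.1968*b^4 - 6.0732*b^3 + 1.0584*b^2 - 3.528*b + 1.4364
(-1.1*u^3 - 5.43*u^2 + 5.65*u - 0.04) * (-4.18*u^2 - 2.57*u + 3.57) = 4.598*u^5 + 25.5244*u^4 - 13.5889*u^3 - 33.7384*u^2 + 20.2733*u - 0.1428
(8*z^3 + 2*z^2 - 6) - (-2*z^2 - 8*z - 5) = 8*z^3 + 4*z^2 + 8*z - 1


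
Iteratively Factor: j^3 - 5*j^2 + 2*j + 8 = (j - 4)*(j^2 - j - 2) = (j - 4)*(j + 1)*(j - 2)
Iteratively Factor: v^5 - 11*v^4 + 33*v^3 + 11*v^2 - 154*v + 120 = (v - 4)*(v^4 - 7*v^3 + 5*v^2 + 31*v - 30) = (v - 4)*(v + 2)*(v^3 - 9*v^2 + 23*v - 15) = (v - 5)*(v - 4)*(v + 2)*(v^2 - 4*v + 3) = (v - 5)*(v - 4)*(v - 1)*(v + 2)*(v - 3)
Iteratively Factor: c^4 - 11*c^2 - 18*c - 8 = (c - 4)*(c^3 + 4*c^2 + 5*c + 2) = (c - 4)*(c + 1)*(c^2 + 3*c + 2) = (c - 4)*(c + 1)*(c + 2)*(c + 1)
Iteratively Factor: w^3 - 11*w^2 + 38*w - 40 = (w - 5)*(w^2 - 6*w + 8) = (w - 5)*(w - 4)*(w - 2)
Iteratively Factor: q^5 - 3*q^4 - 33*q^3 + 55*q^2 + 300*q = (q - 5)*(q^4 + 2*q^3 - 23*q^2 - 60*q) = (q - 5)*(q + 4)*(q^3 - 2*q^2 - 15*q) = q*(q - 5)*(q + 4)*(q^2 - 2*q - 15) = q*(q - 5)*(q + 3)*(q + 4)*(q - 5)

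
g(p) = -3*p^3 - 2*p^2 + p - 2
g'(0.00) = 1.00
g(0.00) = -2.00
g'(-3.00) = -68.00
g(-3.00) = 58.00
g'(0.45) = -2.62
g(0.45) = -2.23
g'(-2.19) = -33.40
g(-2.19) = 17.73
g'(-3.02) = -69.00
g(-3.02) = 59.37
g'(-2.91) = -63.57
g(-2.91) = 52.08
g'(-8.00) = -543.00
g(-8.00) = 1398.00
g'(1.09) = -14.05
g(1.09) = -7.17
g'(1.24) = -17.80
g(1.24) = -9.56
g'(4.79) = -224.66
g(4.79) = -372.80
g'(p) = -9*p^2 - 4*p + 1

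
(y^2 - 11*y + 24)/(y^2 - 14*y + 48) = (y - 3)/(y - 6)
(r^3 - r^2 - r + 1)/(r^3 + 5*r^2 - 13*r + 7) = (r + 1)/(r + 7)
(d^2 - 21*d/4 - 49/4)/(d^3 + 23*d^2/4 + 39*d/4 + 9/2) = (4*d^2 - 21*d - 49)/(4*d^3 + 23*d^2 + 39*d + 18)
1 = 1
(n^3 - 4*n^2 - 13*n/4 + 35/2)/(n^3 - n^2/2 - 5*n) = (n - 7/2)/n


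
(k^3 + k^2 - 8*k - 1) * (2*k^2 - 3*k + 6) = 2*k^5 - k^4 - 13*k^3 + 28*k^2 - 45*k - 6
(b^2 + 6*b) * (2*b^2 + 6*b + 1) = 2*b^4 + 18*b^3 + 37*b^2 + 6*b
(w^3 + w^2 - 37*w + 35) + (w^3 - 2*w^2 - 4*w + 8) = 2*w^3 - w^2 - 41*w + 43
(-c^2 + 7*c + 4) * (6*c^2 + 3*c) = -6*c^4 + 39*c^3 + 45*c^2 + 12*c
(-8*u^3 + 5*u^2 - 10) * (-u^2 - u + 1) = 8*u^5 + 3*u^4 - 13*u^3 + 15*u^2 + 10*u - 10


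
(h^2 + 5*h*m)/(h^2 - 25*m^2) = h/(h - 5*m)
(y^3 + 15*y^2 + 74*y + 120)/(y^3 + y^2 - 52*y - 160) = (y + 6)/(y - 8)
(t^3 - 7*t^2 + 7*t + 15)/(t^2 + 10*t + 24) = (t^3 - 7*t^2 + 7*t + 15)/(t^2 + 10*t + 24)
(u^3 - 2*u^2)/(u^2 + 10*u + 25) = u^2*(u - 2)/(u^2 + 10*u + 25)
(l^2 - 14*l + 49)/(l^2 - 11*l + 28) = (l - 7)/(l - 4)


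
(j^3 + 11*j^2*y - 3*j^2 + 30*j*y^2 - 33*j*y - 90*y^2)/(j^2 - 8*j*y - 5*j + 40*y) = (j^3 + 11*j^2*y - 3*j^2 + 30*j*y^2 - 33*j*y - 90*y^2)/(j^2 - 8*j*y - 5*j + 40*y)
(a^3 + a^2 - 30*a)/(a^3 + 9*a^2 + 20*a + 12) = a*(a - 5)/(a^2 + 3*a + 2)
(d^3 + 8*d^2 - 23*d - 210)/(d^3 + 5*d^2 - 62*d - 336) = (d - 5)/(d - 8)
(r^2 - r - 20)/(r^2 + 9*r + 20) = (r - 5)/(r + 5)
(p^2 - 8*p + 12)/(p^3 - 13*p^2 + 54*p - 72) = (p - 2)/(p^2 - 7*p + 12)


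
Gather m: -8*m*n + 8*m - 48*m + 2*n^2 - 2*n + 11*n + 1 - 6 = m*(-8*n - 40) + 2*n^2 + 9*n - 5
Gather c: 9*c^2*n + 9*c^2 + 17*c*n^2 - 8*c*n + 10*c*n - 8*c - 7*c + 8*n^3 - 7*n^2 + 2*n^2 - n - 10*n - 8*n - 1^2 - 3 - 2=c^2*(9*n + 9) + c*(17*n^2 + 2*n - 15) + 8*n^3 - 5*n^2 - 19*n - 6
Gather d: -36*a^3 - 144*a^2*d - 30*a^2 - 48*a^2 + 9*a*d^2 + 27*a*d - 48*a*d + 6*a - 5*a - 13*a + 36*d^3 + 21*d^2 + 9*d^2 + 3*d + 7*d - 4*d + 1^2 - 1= -36*a^3 - 78*a^2 - 12*a + 36*d^3 + d^2*(9*a + 30) + d*(-144*a^2 - 21*a + 6)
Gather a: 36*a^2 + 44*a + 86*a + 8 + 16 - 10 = 36*a^2 + 130*a + 14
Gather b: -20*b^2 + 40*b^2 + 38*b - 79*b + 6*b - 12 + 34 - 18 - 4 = 20*b^2 - 35*b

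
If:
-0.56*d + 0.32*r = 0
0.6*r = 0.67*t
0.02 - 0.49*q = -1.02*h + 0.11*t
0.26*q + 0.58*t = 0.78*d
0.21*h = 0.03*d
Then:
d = -0.09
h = -0.01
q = 0.05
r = -0.16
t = -0.14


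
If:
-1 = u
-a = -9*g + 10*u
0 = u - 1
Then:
No Solution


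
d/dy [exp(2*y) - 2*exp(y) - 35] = 2*(exp(y) - 1)*exp(y)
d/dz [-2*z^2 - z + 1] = -4*z - 1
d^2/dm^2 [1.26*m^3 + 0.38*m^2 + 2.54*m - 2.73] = 7.56*m + 0.76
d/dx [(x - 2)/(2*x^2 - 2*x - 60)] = (x^2 - x - (x - 2)*(2*x - 1) - 30)/(2*(-x^2 + x + 30)^2)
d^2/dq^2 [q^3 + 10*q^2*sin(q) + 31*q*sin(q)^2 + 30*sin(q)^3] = -10*q^2*sin(q) + 40*q*cos(q) + 62*q*cos(2*q) + 6*q - 5*sin(q)/2 + 62*sin(2*q) + 135*sin(3*q)/2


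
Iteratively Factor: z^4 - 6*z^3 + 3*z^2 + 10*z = (z - 5)*(z^3 - z^2 - 2*z) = z*(z - 5)*(z^2 - z - 2) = z*(z - 5)*(z + 1)*(z - 2)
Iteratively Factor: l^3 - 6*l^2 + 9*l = (l - 3)*(l^2 - 3*l) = l*(l - 3)*(l - 3)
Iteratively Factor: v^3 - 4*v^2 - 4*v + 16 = (v - 4)*(v^2 - 4) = (v - 4)*(v - 2)*(v + 2)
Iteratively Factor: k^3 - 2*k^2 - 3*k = (k - 3)*(k^2 + k) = k*(k - 3)*(k + 1)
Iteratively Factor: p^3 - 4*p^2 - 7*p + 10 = (p - 1)*(p^2 - 3*p - 10) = (p - 5)*(p - 1)*(p + 2)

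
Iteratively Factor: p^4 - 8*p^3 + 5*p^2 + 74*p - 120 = (p - 2)*(p^3 - 6*p^2 - 7*p + 60) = (p - 2)*(p + 3)*(p^2 - 9*p + 20) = (p - 5)*(p - 2)*(p + 3)*(p - 4)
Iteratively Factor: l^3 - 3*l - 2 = (l - 2)*(l^2 + 2*l + 1) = (l - 2)*(l + 1)*(l + 1)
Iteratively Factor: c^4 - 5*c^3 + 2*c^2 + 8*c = (c - 4)*(c^3 - c^2 - 2*c) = (c - 4)*(c - 2)*(c^2 + c) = c*(c - 4)*(c - 2)*(c + 1)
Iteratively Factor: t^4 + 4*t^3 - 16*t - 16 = (t - 2)*(t^3 + 6*t^2 + 12*t + 8) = (t - 2)*(t + 2)*(t^2 + 4*t + 4) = (t - 2)*(t + 2)^2*(t + 2)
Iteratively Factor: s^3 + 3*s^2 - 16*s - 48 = (s - 4)*(s^2 + 7*s + 12) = (s - 4)*(s + 3)*(s + 4)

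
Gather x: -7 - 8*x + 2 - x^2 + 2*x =-x^2 - 6*x - 5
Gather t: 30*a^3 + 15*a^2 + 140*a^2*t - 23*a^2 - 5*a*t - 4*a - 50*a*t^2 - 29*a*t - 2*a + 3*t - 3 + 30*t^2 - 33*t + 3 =30*a^3 - 8*a^2 - 6*a + t^2*(30 - 50*a) + t*(140*a^2 - 34*a - 30)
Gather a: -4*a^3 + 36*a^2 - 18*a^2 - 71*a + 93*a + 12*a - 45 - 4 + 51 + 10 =-4*a^3 + 18*a^2 + 34*a + 12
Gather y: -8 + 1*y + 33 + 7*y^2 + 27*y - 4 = 7*y^2 + 28*y + 21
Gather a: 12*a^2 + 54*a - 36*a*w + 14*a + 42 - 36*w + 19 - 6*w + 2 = 12*a^2 + a*(68 - 36*w) - 42*w + 63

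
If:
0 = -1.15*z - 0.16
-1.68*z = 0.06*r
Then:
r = 3.90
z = -0.14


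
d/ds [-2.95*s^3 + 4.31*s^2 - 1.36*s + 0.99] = -8.85*s^2 + 8.62*s - 1.36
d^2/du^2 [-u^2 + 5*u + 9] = -2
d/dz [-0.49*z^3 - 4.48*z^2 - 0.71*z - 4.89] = -1.47*z^2 - 8.96*z - 0.71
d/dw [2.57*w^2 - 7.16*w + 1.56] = 5.14*w - 7.16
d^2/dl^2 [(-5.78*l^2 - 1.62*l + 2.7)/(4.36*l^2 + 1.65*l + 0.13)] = (-1.13686837721616e-13*l^4 + 21.5715359999999*l^3 + 327.612144*l^2 + 122.052096*l + 12.140396)/(82.881856*l^6 + 94.09752*l^5 + 43.024044*l^4 + 10.103445*l^3 + 1.282827*l^2 + 0.083655*l + 0.002197)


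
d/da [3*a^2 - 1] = 6*a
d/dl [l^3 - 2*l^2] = l*(3*l - 4)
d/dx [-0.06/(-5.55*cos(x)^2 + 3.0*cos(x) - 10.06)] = (0.666*cos(x) - 0.18)*sin(x)/(5.55*cos(x)^2 - 3.0*cos(x) + 10.06)^2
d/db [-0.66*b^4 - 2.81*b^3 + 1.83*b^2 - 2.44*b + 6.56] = -2.64*b^3 - 8.43*b^2 + 3.66*b - 2.44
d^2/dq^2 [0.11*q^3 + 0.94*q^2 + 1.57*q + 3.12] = 0.66*q + 1.88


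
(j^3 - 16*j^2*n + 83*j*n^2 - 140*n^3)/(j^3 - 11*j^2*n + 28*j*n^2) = (j - 5*n)/j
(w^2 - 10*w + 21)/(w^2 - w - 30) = (-w^2 + 10*w - 21)/(-w^2 + w + 30)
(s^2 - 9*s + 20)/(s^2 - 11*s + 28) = (s - 5)/(s - 7)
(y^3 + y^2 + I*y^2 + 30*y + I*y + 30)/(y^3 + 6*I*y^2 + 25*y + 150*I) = (y + 1)/(y + 5*I)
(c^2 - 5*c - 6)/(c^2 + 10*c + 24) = (c^2 - 5*c - 6)/(c^2 + 10*c + 24)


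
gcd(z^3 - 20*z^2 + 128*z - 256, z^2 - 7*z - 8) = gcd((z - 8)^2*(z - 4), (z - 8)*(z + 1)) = z - 8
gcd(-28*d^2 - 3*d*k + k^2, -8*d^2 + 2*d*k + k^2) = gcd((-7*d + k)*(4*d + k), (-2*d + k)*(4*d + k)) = 4*d + k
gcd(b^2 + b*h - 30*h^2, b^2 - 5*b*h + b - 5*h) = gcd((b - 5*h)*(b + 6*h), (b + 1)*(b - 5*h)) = b - 5*h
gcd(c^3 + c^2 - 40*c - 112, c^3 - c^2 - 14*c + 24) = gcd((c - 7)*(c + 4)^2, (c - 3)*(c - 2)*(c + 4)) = c + 4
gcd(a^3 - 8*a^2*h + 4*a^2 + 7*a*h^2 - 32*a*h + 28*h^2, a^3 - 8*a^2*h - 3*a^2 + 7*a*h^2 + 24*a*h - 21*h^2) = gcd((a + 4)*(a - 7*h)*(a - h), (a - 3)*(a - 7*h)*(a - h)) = a^2 - 8*a*h + 7*h^2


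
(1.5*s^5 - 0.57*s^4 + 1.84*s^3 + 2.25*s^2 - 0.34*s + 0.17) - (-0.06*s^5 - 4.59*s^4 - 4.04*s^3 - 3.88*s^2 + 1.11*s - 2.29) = 1.56*s^5 + 4.02*s^4 + 5.88*s^3 + 6.13*s^2 - 1.45*s + 2.46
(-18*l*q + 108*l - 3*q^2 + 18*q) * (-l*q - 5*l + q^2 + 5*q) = 18*l^2*q^2 - 18*l^2*q - 540*l^2 - 15*l*q^3 + 15*l*q^2 + 450*l*q - 3*q^4 + 3*q^3 + 90*q^2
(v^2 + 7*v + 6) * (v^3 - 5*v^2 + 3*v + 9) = v^5 + 2*v^4 - 26*v^3 + 81*v + 54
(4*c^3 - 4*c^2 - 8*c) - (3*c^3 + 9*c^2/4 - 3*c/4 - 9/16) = c^3 - 25*c^2/4 - 29*c/4 + 9/16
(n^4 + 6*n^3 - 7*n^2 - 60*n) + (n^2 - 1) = n^4 + 6*n^3 - 6*n^2 - 60*n - 1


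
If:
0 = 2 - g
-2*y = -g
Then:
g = 2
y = 1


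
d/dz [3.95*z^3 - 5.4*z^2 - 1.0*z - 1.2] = 11.85*z^2 - 10.8*z - 1.0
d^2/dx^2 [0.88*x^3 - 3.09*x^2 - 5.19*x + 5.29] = 5.28*x - 6.18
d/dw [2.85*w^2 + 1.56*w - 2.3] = 5.7*w + 1.56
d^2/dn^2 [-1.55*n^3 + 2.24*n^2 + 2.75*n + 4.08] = 4.48 - 9.3*n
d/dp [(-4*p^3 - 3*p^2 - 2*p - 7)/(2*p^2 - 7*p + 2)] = (-8*p^4 + 56*p^3 + p^2 + 16*p - 53)/(4*p^4 - 28*p^3 + 57*p^2 - 28*p + 4)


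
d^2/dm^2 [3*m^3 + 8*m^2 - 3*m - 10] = 18*m + 16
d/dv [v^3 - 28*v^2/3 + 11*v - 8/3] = 3*v^2 - 56*v/3 + 11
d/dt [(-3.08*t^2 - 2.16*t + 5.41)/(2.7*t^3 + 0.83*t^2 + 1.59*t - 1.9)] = (8.316*t^4 + 11.664*t^3 - 46.9254*t^2 + 2.7234*t - 4.4979)/(7.29*t^6 + 4.482*t^5 + 9.2749*t^4 - 7.6206*t^3 - 0.6259*t^2 - 6.042*t + 3.61)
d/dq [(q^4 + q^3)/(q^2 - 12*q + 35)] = q^2*(-2*q*(q - 6)*(q + 1) + (4*q + 3)*(q^2 - 12*q + 35))/(q^2 - 12*q + 35)^2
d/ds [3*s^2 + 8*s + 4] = 6*s + 8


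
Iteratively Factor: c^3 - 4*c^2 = (c - 4)*(c^2) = c*(c - 4)*(c)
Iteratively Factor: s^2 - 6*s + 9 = (s - 3)*(s - 3)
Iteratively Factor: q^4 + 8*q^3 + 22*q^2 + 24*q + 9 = (q + 1)*(q^3 + 7*q^2 + 15*q + 9) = (q + 1)*(q + 3)*(q^2 + 4*q + 3) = (q + 1)^2*(q + 3)*(q + 3)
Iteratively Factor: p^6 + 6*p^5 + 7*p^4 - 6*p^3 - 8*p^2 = (p + 4)*(p^5 + 2*p^4 - p^3 - 2*p^2) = (p - 1)*(p + 4)*(p^4 + 3*p^3 + 2*p^2) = p*(p - 1)*(p + 4)*(p^3 + 3*p^2 + 2*p) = p^2*(p - 1)*(p + 4)*(p^2 + 3*p + 2) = p^2*(p - 1)*(p + 2)*(p + 4)*(p + 1)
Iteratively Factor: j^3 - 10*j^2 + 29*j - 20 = (j - 4)*(j^2 - 6*j + 5) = (j - 4)*(j - 1)*(j - 5)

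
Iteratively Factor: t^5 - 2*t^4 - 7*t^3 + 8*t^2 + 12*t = (t)*(t^4 - 2*t^3 - 7*t^2 + 8*t + 12) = t*(t - 2)*(t^3 - 7*t - 6) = t*(t - 2)*(t + 2)*(t^2 - 2*t - 3) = t*(t - 2)*(t + 1)*(t + 2)*(t - 3)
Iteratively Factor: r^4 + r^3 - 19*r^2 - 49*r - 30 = (r - 5)*(r^3 + 6*r^2 + 11*r + 6) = (r - 5)*(r + 2)*(r^2 + 4*r + 3) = (r - 5)*(r + 2)*(r + 3)*(r + 1)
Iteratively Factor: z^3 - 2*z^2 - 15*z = (z)*(z^2 - 2*z - 15) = z*(z - 5)*(z + 3)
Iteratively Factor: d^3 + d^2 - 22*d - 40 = (d - 5)*(d^2 + 6*d + 8) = (d - 5)*(d + 4)*(d + 2)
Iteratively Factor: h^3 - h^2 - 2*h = (h)*(h^2 - h - 2) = h*(h + 1)*(h - 2)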